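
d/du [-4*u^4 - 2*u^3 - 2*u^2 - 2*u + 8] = -16*u^3 - 6*u^2 - 4*u - 2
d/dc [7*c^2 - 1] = 14*c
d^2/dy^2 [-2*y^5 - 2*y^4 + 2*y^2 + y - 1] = -40*y^3 - 24*y^2 + 4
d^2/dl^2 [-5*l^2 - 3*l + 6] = -10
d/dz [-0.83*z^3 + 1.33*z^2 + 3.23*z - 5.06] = -2.49*z^2 + 2.66*z + 3.23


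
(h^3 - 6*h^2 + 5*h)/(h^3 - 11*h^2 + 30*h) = (h - 1)/(h - 6)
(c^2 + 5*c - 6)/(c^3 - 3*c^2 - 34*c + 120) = (c - 1)/(c^2 - 9*c + 20)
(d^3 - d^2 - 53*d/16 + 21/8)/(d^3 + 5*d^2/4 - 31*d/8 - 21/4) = (4*d - 3)/(2*(2*d + 3))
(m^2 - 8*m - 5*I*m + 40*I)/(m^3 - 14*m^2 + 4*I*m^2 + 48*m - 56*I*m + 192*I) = (m - 5*I)/(m^2 + m*(-6 + 4*I) - 24*I)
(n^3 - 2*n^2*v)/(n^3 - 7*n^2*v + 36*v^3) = n^2*(n - 2*v)/(n^3 - 7*n^2*v + 36*v^3)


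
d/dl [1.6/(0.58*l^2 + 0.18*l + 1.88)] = (-1.856*l - 0.288)/(0.58*l^2 + 0.18*l + 1.88)^2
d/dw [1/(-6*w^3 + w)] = (18*w^2 - 1)/(w^2*(6*w^2 - 1)^2)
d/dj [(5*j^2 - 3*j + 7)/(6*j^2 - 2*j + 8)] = (4*j^2 - 2*j - 5)/(2*(9*j^4 - 6*j^3 + 25*j^2 - 8*j + 16))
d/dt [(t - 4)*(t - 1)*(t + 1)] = 3*t^2 - 8*t - 1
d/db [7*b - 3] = 7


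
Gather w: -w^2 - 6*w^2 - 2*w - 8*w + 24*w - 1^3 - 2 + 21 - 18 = -7*w^2 + 14*w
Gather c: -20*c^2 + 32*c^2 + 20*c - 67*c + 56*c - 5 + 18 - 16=12*c^2 + 9*c - 3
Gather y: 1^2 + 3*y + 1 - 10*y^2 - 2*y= -10*y^2 + y + 2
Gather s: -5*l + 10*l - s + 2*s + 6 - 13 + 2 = 5*l + s - 5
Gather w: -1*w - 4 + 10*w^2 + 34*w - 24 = 10*w^2 + 33*w - 28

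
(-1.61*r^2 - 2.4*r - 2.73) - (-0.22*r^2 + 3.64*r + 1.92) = -1.39*r^2 - 6.04*r - 4.65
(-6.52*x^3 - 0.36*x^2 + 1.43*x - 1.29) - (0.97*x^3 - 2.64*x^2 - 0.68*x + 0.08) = -7.49*x^3 + 2.28*x^2 + 2.11*x - 1.37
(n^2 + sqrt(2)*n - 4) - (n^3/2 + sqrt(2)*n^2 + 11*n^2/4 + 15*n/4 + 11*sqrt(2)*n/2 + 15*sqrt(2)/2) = -n^3/2 - 7*n^2/4 - sqrt(2)*n^2 - 9*sqrt(2)*n/2 - 15*n/4 - 15*sqrt(2)/2 - 4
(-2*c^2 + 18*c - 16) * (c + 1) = -2*c^3 + 16*c^2 + 2*c - 16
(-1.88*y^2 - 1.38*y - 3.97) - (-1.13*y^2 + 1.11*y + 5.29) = -0.75*y^2 - 2.49*y - 9.26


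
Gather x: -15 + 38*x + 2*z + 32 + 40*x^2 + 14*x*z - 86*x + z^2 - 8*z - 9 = 40*x^2 + x*(14*z - 48) + z^2 - 6*z + 8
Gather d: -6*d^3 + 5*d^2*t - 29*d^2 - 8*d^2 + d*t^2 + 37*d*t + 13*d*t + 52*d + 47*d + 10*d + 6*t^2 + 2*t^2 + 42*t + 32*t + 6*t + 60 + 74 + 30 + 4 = -6*d^3 + d^2*(5*t - 37) + d*(t^2 + 50*t + 109) + 8*t^2 + 80*t + 168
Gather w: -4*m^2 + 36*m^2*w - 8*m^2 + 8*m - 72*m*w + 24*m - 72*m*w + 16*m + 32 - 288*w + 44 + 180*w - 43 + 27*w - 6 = -12*m^2 + 48*m + w*(36*m^2 - 144*m - 81) + 27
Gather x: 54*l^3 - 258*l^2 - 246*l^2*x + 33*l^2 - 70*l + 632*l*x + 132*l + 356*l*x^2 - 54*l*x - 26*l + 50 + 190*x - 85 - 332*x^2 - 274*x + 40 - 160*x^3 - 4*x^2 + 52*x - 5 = 54*l^3 - 225*l^2 + 36*l - 160*x^3 + x^2*(356*l - 336) + x*(-246*l^2 + 578*l - 32)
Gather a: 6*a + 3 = 6*a + 3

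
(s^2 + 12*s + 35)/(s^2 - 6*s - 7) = (s^2 + 12*s + 35)/(s^2 - 6*s - 7)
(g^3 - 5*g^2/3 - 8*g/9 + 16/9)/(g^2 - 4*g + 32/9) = (3*g^2 - g - 4)/(3*g - 8)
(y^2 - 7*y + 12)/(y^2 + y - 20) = (y - 3)/(y + 5)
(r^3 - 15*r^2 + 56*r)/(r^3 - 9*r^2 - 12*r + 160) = r*(r - 7)/(r^2 - r - 20)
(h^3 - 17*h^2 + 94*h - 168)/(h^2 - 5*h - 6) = (h^2 - 11*h + 28)/(h + 1)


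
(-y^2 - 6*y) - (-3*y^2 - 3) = 2*y^2 - 6*y + 3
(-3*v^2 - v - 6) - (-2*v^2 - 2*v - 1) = -v^2 + v - 5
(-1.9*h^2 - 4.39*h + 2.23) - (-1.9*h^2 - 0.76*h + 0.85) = 1.38 - 3.63*h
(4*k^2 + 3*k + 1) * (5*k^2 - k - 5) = 20*k^4 + 11*k^3 - 18*k^2 - 16*k - 5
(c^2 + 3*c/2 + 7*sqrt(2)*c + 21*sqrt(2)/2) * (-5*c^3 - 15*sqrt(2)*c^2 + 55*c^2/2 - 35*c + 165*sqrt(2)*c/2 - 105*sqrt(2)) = -5*c^5 - 50*sqrt(2)*c^4 + 20*c^4 - 815*c^3/4 + 200*sqrt(2)*c^3 + 125*sqrt(2)*c^2/2 + 1575*c^2/2 - 525*sqrt(2)*c + 525*c/2 - 2205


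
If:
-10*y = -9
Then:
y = 9/10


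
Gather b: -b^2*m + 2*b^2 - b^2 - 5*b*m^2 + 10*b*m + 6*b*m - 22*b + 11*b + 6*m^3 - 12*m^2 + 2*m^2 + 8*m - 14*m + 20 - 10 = b^2*(1 - m) + b*(-5*m^2 + 16*m - 11) + 6*m^3 - 10*m^2 - 6*m + 10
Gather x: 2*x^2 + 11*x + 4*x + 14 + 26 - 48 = 2*x^2 + 15*x - 8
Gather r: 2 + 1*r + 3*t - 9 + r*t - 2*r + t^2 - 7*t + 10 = r*(t - 1) + t^2 - 4*t + 3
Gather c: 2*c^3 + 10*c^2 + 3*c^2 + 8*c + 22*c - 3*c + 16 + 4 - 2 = 2*c^3 + 13*c^2 + 27*c + 18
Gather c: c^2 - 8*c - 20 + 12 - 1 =c^2 - 8*c - 9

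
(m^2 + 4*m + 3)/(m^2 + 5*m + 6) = (m + 1)/(m + 2)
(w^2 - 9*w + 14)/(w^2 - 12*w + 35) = (w - 2)/(w - 5)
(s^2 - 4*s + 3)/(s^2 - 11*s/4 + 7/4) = 4*(s - 3)/(4*s - 7)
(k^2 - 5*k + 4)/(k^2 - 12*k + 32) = (k - 1)/(k - 8)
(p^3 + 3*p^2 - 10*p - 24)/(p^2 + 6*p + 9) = (p^3 + 3*p^2 - 10*p - 24)/(p^2 + 6*p + 9)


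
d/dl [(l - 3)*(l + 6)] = 2*l + 3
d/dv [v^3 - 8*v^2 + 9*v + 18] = 3*v^2 - 16*v + 9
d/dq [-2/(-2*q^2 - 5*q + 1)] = 2*(-4*q - 5)/(2*q^2 + 5*q - 1)^2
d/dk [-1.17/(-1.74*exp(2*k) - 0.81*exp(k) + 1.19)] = (-4.0716*exp(k) - 0.9477)*exp(k)/(1.74*exp(2*k) + 0.81*exp(k) - 1.19)^2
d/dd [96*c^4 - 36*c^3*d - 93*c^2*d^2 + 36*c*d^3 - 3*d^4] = -36*c^3 - 186*c^2*d + 108*c*d^2 - 12*d^3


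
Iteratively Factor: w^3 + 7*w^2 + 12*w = (w + 3)*(w^2 + 4*w) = w*(w + 3)*(w + 4)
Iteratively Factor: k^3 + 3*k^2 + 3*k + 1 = (k + 1)*(k^2 + 2*k + 1) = (k + 1)^2*(k + 1)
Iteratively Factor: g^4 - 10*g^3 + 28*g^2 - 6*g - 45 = (g - 5)*(g^3 - 5*g^2 + 3*g + 9) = (g - 5)*(g - 3)*(g^2 - 2*g - 3) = (g - 5)*(g - 3)^2*(g + 1)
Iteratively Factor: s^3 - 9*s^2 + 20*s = (s - 4)*(s^2 - 5*s) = s*(s - 4)*(s - 5)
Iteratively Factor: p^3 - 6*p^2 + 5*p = (p)*(p^2 - 6*p + 5) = p*(p - 1)*(p - 5)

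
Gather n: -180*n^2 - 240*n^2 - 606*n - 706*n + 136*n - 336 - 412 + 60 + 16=-420*n^2 - 1176*n - 672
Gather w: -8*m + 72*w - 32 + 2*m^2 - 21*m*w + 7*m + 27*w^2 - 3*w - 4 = 2*m^2 - m + 27*w^2 + w*(69 - 21*m) - 36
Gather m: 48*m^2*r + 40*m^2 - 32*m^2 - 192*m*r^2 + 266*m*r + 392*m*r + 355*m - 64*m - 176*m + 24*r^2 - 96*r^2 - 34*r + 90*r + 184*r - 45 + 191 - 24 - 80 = m^2*(48*r + 8) + m*(-192*r^2 + 658*r + 115) - 72*r^2 + 240*r + 42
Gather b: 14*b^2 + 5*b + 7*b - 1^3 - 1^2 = 14*b^2 + 12*b - 2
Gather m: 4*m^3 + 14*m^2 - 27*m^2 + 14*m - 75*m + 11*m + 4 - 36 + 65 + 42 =4*m^3 - 13*m^2 - 50*m + 75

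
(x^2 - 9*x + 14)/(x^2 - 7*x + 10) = (x - 7)/(x - 5)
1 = 1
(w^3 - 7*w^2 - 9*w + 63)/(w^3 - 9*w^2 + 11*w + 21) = (w + 3)/(w + 1)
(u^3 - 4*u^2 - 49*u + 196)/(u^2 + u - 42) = (u^2 - 11*u + 28)/(u - 6)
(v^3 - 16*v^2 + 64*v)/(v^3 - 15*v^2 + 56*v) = (v - 8)/(v - 7)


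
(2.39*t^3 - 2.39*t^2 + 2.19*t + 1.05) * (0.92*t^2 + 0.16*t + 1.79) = 2.1988*t^5 - 1.8164*t^4 + 5.9105*t^3 - 2.9617*t^2 + 4.0881*t + 1.8795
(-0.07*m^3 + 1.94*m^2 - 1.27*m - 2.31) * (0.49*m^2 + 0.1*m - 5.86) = -0.0343*m^5 + 0.9436*m^4 - 0.0180999999999999*m^3 - 12.6273*m^2 + 7.2112*m + 13.5366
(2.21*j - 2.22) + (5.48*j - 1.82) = 7.69*j - 4.04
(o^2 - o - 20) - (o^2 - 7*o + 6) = 6*o - 26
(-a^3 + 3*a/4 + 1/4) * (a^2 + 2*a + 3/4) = -a^5 - 2*a^4 + 7*a^2/4 + 17*a/16 + 3/16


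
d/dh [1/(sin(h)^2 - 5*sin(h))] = (5 - 2*sin(h))*cos(h)/((sin(h) - 5)^2*sin(h)^2)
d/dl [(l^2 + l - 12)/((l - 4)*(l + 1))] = 4*(-l^2 + 4*l - 10)/(l^4 - 6*l^3 + l^2 + 24*l + 16)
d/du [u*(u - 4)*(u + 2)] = 3*u^2 - 4*u - 8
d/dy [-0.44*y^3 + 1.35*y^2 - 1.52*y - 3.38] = -1.32*y^2 + 2.7*y - 1.52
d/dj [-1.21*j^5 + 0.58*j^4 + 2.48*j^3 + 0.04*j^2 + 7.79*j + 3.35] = -6.05*j^4 + 2.32*j^3 + 7.44*j^2 + 0.08*j + 7.79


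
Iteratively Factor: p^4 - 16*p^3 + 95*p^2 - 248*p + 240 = (p - 4)*(p^3 - 12*p^2 + 47*p - 60) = (p - 5)*(p - 4)*(p^2 - 7*p + 12) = (p - 5)*(p - 4)^2*(p - 3)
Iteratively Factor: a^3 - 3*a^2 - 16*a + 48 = (a - 3)*(a^2 - 16) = (a - 4)*(a - 3)*(a + 4)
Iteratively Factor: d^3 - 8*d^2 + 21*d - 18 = (d - 3)*(d^2 - 5*d + 6) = (d - 3)^2*(d - 2)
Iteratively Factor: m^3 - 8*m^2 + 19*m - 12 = (m - 3)*(m^2 - 5*m + 4) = (m - 4)*(m - 3)*(m - 1)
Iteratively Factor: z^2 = (z)*(z)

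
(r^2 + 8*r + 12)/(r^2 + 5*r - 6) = (r + 2)/(r - 1)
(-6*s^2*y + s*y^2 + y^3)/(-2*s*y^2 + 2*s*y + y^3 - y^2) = (3*s + y)/(y - 1)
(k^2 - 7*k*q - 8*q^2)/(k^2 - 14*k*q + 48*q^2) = (-k - q)/(-k + 6*q)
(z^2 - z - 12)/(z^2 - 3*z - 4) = (z + 3)/(z + 1)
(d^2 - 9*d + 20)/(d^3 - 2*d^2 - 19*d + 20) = (d - 4)/(d^2 + 3*d - 4)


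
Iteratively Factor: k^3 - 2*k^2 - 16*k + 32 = (k + 4)*(k^2 - 6*k + 8) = (k - 4)*(k + 4)*(k - 2)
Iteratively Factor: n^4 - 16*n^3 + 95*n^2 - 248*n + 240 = (n - 4)*(n^3 - 12*n^2 + 47*n - 60) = (n - 4)^2*(n^2 - 8*n + 15) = (n - 5)*(n - 4)^2*(n - 3)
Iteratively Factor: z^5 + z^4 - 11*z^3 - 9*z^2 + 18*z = (z - 3)*(z^4 + 4*z^3 + z^2 - 6*z) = z*(z - 3)*(z^3 + 4*z^2 + z - 6) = z*(z - 3)*(z + 2)*(z^2 + 2*z - 3) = z*(z - 3)*(z + 2)*(z + 3)*(z - 1)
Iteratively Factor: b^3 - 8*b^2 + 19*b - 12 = (b - 3)*(b^2 - 5*b + 4) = (b - 3)*(b - 1)*(b - 4)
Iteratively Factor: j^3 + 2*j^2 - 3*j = (j - 1)*(j^2 + 3*j) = j*(j - 1)*(j + 3)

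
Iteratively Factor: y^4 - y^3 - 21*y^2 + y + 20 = (y - 5)*(y^3 + 4*y^2 - y - 4) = (y - 5)*(y + 1)*(y^2 + 3*y - 4) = (y - 5)*(y + 1)*(y + 4)*(y - 1)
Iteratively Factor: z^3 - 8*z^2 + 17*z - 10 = (z - 5)*(z^2 - 3*z + 2) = (z - 5)*(z - 2)*(z - 1)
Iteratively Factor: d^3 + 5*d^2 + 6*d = (d + 3)*(d^2 + 2*d) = d*(d + 3)*(d + 2)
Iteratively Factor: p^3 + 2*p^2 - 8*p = (p - 2)*(p^2 + 4*p) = p*(p - 2)*(p + 4)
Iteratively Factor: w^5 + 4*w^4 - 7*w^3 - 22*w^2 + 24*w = (w + 4)*(w^4 - 7*w^2 + 6*w) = (w - 1)*(w + 4)*(w^3 + w^2 - 6*w) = (w - 2)*(w - 1)*(w + 4)*(w^2 + 3*w) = w*(w - 2)*(w - 1)*(w + 4)*(w + 3)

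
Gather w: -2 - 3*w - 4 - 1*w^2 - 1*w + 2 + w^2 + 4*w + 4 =0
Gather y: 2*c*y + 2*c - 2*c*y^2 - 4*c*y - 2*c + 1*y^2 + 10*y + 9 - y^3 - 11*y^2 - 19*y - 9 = -y^3 + y^2*(-2*c - 10) + y*(-2*c - 9)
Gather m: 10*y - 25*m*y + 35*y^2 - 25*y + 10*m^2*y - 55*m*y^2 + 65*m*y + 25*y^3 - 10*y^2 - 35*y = 10*m^2*y + m*(-55*y^2 + 40*y) + 25*y^3 + 25*y^2 - 50*y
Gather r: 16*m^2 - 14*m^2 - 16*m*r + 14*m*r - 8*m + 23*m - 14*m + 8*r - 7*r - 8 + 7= 2*m^2 + m + r*(1 - 2*m) - 1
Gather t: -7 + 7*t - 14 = 7*t - 21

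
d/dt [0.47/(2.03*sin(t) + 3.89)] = -0.9541*cos(t)/(2.03*sin(t) + 3.89)^2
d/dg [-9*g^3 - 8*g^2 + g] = -27*g^2 - 16*g + 1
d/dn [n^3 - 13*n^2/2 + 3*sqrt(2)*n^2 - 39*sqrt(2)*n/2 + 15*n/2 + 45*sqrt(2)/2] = 3*n^2 - 13*n + 6*sqrt(2)*n - 39*sqrt(2)/2 + 15/2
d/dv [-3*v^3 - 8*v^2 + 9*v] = -9*v^2 - 16*v + 9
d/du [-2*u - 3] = -2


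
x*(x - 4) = x^2 - 4*x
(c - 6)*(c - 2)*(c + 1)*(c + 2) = c^4 - 5*c^3 - 10*c^2 + 20*c + 24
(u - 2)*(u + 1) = u^2 - u - 2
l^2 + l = l*(l + 1)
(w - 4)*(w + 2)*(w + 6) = w^3 + 4*w^2 - 20*w - 48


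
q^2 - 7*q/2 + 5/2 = (q - 5/2)*(q - 1)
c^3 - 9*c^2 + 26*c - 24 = (c - 4)*(c - 3)*(c - 2)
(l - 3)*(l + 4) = l^2 + l - 12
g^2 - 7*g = g*(g - 7)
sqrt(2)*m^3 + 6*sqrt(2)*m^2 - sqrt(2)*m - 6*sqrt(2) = (m - 1)*(m + 6)*(sqrt(2)*m + sqrt(2))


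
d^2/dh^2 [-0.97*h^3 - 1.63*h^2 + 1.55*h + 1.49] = -5.82*h - 3.26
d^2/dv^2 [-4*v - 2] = 0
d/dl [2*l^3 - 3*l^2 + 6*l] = 6*l^2 - 6*l + 6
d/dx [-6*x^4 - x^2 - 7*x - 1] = -24*x^3 - 2*x - 7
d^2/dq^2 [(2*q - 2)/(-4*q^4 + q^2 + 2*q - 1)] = 4*(-4*(q - 1)*(-8*q^3 + q + 1)^2 + (16*q^3 - 2*q + (q - 1)*(24*q^2 - 1) - 2)*(4*q^4 - q^2 - 2*q + 1))/(4*q^4 - q^2 - 2*q + 1)^3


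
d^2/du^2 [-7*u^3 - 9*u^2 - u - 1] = -42*u - 18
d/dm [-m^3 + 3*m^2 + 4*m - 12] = -3*m^2 + 6*m + 4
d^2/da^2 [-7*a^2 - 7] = -14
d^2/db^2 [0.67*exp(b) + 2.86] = 0.67*exp(b)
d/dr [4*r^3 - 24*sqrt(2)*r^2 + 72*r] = 12*r^2 - 48*sqrt(2)*r + 72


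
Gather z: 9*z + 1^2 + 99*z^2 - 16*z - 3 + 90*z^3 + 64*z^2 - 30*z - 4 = 90*z^3 + 163*z^2 - 37*z - 6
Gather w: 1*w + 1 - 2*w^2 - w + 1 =2 - 2*w^2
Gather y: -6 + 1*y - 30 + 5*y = 6*y - 36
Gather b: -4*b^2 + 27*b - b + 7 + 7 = -4*b^2 + 26*b + 14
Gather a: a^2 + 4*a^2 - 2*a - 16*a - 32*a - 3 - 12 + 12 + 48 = 5*a^2 - 50*a + 45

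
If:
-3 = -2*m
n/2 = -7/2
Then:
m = 3/2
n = -7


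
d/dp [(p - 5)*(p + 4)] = 2*p - 1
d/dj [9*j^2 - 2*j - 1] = 18*j - 2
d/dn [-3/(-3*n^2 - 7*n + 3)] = 3*(-6*n - 7)/(3*n^2 + 7*n - 3)^2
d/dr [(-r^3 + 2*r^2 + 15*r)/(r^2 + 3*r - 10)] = (-r^4 - 6*r^3 + 21*r^2 - 40*r - 150)/(r^4 + 6*r^3 - 11*r^2 - 60*r + 100)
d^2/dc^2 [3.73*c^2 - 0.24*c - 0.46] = 7.46000000000000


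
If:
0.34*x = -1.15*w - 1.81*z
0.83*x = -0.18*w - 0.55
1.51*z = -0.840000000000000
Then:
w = 1.14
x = -0.91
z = -0.56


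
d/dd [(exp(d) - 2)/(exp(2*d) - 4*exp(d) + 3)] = (-2*(exp(d) - 2)^2 + exp(2*d) - 4*exp(d) + 3)*exp(d)/(exp(2*d) - 4*exp(d) + 3)^2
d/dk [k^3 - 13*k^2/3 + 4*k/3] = 3*k^2 - 26*k/3 + 4/3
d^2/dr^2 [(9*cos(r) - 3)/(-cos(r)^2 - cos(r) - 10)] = 6*(27*(1 - cos(2*r))^2*cos(r) - 7*(1 - cos(2*r))^2 + 1411*cos(r) + 2*cos(2*r) - 165*cos(3*r) - 6*cos(5*r) + 198)/(2*cos(r) + cos(2*r) + 21)^3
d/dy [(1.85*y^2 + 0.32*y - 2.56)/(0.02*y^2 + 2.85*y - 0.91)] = (5.2661*y^2 - 3.2646*y + 7.0048)/(0.0004*y^4 + 0.114*y^3 + 8.0861*y^2 - 5.187*y + 0.8281)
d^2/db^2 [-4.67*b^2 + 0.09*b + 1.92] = -9.34000000000000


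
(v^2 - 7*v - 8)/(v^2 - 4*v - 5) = (v - 8)/(v - 5)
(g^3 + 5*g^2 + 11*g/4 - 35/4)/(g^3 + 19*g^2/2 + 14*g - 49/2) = (g + 5/2)/(g + 7)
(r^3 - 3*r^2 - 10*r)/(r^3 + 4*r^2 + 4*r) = (r - 5)/(r + 2)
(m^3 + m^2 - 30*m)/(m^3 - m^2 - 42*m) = (m - 5)/(m - 7)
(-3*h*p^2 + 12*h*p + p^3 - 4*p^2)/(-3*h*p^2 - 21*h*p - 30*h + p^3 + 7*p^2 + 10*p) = p*(p - 4)/(p^2 + 7*p + 10)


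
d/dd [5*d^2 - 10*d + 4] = 10*d - 10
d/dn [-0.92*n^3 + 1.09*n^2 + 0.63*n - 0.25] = -2.76*n^2 + 2.18*n + 0.63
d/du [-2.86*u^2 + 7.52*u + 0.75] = 7.52 - 5.72*u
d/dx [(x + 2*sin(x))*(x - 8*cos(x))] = (x + 2*sin(x))*(8*sin(x) + 1) + (x - 8*cos(x))*(2*cos(x) + 1)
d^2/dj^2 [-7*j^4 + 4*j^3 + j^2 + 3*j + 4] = -84*j^2 + 24*j + 2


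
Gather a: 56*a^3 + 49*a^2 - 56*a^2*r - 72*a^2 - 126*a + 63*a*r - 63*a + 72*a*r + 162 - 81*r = 56*a^3 + a^2*(-56*r - 23) + a*(135*r - 189) - 81*r + 162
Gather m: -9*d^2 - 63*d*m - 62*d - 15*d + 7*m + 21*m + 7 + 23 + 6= -9*d^2 - 77*d + m*(28 - 63*d) + 36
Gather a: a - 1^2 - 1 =a - 2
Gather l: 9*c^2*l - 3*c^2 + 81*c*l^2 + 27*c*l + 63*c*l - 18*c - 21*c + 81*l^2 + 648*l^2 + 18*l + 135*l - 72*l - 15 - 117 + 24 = -3*c^2 - 39*c + l^2*(81*c + 729) + l*(9*c^2 + 90*c + 81) - 108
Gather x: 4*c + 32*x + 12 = 4*c + 32*x + 12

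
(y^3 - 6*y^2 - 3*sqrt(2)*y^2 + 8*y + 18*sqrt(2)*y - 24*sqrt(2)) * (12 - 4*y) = -4*y^4 + 12*sqrt(2)*y^3 + 36*y^3 - 108*sqrt(2)*y^2 - 104*y^2 + 96*y + 312*sqrt(2)*y - 288*sqrt(2)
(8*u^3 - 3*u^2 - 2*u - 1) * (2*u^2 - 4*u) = 16*u^5 - 38*u^4 + 8*u^3 + 6*u^2 + 4*u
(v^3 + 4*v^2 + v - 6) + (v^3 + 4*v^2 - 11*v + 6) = 2*v^3 + 8*v^2 - 10*v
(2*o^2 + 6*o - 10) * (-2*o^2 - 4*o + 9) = -4*o^4 - 20*o^3 + 14*o^2 + 94*o - 90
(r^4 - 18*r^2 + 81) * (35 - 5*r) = -5*r^5 + 35*r^4 + 90*r^3 - 630*r^2 - 405*r + 2835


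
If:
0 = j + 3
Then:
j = -3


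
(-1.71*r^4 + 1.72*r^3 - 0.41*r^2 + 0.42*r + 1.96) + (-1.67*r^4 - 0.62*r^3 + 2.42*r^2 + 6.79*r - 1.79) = -3.38*r^4 + 1.1*r^3 + 2.01*r^2 + 7.21*r + 0.17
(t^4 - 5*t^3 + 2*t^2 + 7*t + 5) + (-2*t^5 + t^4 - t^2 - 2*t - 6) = -2*t^5 + 2*t^4 - 5*t^3 + t^2 + 5*t - 1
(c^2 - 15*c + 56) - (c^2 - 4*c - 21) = 77 - 11*c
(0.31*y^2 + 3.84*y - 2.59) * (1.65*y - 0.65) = 0.5115*y^3 + 6.1345*y^2 - 6.7695*y + 1.6835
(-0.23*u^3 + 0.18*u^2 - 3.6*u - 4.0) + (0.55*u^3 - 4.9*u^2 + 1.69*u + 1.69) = 0.32*u^3 - 4.72*u^2 - 1.91*u - 2.31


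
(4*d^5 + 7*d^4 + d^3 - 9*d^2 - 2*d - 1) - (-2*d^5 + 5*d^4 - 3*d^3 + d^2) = 6*d^5 + 2*d^4 + 4*d^3 - 10*d^2 - 2*d - 1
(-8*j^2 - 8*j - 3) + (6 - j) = -8*j^2 - 9*j + 3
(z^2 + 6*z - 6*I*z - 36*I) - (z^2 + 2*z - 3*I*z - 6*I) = 4*z - 3*I*z - 30*I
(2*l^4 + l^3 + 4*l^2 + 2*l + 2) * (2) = 4*l^4 + 2*l^3 + 8*l^2 + 4*l + 4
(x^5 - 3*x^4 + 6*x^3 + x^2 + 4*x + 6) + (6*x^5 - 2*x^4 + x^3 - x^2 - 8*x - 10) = 7*x^5 - 5*x^4 + 7*x^3 - 4*x - 4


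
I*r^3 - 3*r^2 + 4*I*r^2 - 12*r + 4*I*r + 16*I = (r + 4)*(r + 4*I)*(I*r + 1)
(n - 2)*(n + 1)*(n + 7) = n^3 + 6*n^2 - 9*n - 14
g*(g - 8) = g^2 - 8*g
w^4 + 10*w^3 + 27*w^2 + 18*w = w*(w + 1)*(w + 3)*(w + 6)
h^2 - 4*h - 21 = (h - 7)*(h + 3)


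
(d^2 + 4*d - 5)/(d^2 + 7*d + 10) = (d - 1)/(d + 2)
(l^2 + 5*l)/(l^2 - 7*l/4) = 4*(l + 5)/(4*l - 7)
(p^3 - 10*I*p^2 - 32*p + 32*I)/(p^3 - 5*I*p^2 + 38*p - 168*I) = (p^2 - 6*I*p - 8)/(p^2 - I*p + 42)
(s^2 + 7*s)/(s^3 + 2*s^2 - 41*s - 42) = s/(s^2 - 5*s - 6)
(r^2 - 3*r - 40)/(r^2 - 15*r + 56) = (r + 5)/(r - 7)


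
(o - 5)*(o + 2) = o^2 - 3*o - 10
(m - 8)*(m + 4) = m^2 - 4*m - 32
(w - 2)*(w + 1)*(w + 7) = w^3 + 6*w^2 - 9*w - 14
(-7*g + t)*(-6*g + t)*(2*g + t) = 84*g^3 + 16*g^2*t - 11*g*t^2 + t^3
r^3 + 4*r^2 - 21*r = r*(r - 3)*(r + 7)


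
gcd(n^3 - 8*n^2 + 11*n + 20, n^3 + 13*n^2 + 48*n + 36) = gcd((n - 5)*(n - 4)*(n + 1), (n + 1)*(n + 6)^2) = n + 1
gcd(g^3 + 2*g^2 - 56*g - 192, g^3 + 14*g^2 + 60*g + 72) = g + 6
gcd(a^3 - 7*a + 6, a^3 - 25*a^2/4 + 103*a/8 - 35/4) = a - 2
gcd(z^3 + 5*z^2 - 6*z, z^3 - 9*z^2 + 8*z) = z^2 - z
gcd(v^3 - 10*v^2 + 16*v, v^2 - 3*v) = v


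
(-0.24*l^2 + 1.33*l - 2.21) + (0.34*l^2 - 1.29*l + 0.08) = 0.1*l^2 + 0.04*l - 2.13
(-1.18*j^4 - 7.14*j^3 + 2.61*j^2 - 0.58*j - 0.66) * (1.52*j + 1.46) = -1.7936*j^5 - 12.5756*j^4 - 6.4572*j^3 + 2.929*j^2 - 1.85*j - 0.9636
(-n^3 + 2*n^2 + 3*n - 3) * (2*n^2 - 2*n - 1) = -2*n^5 + 6*n^4 + 3*n^3 - 14*n^2 + 3*n + 3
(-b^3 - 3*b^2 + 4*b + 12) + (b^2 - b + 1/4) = -b^3 - 2*b^2 + 3*b + 49/4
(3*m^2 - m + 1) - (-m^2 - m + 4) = 4*m^2 - 3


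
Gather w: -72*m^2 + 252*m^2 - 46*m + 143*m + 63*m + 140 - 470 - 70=180*m^2 + 160*m - 400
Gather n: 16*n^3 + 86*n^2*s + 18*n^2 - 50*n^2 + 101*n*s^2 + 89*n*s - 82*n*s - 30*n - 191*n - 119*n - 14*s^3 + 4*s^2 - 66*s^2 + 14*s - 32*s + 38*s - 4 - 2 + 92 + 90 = 16*n^3 + n^2*(86*s - 32) + n*(101*s^2 + 7*s - 340) - 14*s^3 - 62*s^2 + 20*s + 176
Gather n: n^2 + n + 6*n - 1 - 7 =n^2 + 7*n - 8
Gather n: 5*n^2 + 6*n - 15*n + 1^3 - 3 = 5*n^2 - 9*n - 2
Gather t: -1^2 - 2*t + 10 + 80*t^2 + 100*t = 80*t^2 + 98*t + 9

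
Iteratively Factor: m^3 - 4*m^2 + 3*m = (m - 3)*(m^2 - m) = (m - 3)*(m - 1)*(m)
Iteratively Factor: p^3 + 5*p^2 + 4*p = (p)*(p^2 + 5*p + 4) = p*(p + 4)*(p + 1)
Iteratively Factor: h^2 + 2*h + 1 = (h + 1)*(h + 1)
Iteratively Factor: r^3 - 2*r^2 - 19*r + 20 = (r + 4)*(r^2 - 6*r + 5) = (r - 1)*(r + 4)*(r - 5)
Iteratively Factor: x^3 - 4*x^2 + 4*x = (x - 2)*(x^2 - 2*x) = (x - 2)^2*(x)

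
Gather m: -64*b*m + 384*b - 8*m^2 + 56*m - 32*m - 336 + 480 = 384*b - 8*m^2 + m*(24 - 64*b) + 144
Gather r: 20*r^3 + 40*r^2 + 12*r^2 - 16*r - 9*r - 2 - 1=20*r^3 + 52*r^2 - 25*r - 3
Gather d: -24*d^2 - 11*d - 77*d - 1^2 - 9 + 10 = -24*d^2 - 88*d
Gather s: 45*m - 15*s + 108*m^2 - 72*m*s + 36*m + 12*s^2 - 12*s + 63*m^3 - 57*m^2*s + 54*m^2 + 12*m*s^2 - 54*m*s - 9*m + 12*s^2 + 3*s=63*m^3 + 162*m^2 + 72*m + s^2*(12*m + 24) + s*(-57*m^2 - 126*m - 24)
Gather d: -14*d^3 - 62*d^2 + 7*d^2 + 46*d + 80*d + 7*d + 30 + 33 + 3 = -14*d^3 - 55*d^2 + 133*d + 66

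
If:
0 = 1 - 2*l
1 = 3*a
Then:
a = 1/3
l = 1/2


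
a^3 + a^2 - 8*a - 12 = (a - 3)*(a + 2)^2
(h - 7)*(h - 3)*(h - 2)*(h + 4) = h^4 - 8*h^3 - 7*h^2 + 122*h - 168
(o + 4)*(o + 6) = o^2 + 10*o + 24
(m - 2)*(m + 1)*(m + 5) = m^3 + 4*m^2 - 7*m - 10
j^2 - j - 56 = (j - 8)*(j + 7)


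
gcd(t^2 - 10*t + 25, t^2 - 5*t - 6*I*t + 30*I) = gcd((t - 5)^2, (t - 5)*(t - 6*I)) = t - 5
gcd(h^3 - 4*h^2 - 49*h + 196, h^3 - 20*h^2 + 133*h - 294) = h - 7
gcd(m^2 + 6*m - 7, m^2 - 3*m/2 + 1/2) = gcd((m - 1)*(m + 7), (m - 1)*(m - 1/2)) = m - 1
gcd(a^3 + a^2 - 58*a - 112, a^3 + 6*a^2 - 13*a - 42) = a^2 + 9*a + 14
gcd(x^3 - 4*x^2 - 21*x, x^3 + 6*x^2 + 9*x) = x^2 + 3*x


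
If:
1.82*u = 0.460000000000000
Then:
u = 0.25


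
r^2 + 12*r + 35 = (r + 5)*(r + 7)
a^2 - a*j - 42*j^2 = (a - 7*j)*(a + 6*j)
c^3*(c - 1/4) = c^4 - c^3/4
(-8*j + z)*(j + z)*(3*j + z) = -24*j^3 - 29*j^2*z - 4*j*z^2 + z^3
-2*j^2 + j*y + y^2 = (-j + y)*(2*j + y)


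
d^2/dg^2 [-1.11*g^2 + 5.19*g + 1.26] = -2.22000000000000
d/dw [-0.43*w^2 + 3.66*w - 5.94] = 3.66 - 0.86*w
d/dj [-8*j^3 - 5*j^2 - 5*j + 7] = -24*j^2 - 10*j - 5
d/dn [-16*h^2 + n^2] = 2*n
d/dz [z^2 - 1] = 2*z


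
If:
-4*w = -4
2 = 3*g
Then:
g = 2/3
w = 1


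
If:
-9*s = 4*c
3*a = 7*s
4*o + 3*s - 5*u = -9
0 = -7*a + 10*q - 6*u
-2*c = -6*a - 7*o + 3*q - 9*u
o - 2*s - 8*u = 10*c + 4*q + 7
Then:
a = 81662/34465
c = -157491/68930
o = -84156/34465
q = 13318/6893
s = 34998/34465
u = 15711/34465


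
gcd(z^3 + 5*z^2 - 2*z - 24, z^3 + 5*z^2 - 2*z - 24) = z^3 + 5*z^2 - 2*z - 24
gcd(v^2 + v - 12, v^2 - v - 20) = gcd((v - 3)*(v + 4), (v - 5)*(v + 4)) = v + 4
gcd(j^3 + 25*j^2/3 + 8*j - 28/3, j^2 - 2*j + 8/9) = j - 2/3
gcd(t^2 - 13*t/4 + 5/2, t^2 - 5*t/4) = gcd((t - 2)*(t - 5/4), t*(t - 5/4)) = t - 5/4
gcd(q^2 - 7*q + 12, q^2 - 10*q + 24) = q - 4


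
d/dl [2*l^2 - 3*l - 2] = 4*l - 3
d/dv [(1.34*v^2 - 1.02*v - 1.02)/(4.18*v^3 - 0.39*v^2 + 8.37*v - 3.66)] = (-5.6012*v^4 + 8.5272*v^3 + 23.6088*v^2 - 10.6044*v + 12.2706)/(17.4724*v^6 - 3.2604*v^5 + 70.1253*v^4 - 37.1262*v^3 + 72.9117*v^2 - 61.2684*v + 13.3956)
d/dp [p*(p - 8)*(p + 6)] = 3*p^2 - 4*p - 48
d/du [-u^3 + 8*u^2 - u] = -3*u^2 + 16*u - 1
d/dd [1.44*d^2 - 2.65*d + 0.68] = 2.88*d - 2.65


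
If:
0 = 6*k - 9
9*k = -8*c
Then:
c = -27/16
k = 3/2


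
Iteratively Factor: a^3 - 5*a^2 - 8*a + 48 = (a - 4)*(a^2 - a - 12) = (a - 4)^2*(a + 3)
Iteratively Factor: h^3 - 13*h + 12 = (h + 4)*(h^2 - 4*h + 3) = (h - 1)*(h + 4)*(h - 3)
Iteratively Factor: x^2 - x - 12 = (x + 3)*(x - 4)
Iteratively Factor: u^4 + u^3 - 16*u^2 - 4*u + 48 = (u + 2)*(u^3 - u^2 - 14*u + 24) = (u - 3)*(u + 2)*(u^2 + 2*u - 8) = (u - 3)*(u - 2)*(u + 2)*(u + 4)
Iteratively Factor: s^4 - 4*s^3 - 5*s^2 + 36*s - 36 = (s - 2)*(s^3 - 2*s^2 - 9*s + 18) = (s - 2)*(s + 3)*(s^2 - 5*s + 6) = (s - 3)*(s - 2)*(s + 3)*(s - 2)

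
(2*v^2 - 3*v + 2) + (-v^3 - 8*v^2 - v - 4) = -v^3 - 6*v^2 - 4*v - 2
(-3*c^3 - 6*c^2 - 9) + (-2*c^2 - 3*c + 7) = -3*c^3 - 8*c^2 - 3*c - 2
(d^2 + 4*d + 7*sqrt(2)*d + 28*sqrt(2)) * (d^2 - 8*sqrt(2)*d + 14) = d^4 - sqrt(2)*d^3 + 4*d^3 - 98*d^2 - 4*sqrt(2)*d^2 - 392*d + 98*sqrt(2)*d + 392*sqrt(2)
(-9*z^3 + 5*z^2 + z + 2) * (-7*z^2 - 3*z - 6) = 63*z^5 - 8*z^4 + 32*z^3 - 47*z^2 - 12*z - 12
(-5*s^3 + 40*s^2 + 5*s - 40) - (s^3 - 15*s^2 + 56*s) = -6*s^3 + 55*s^2 - 51*s - 40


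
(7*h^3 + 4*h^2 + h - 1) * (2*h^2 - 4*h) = 14*h^5 - 20*h^4 - 14*h^3 - 6*h^2 + 4*h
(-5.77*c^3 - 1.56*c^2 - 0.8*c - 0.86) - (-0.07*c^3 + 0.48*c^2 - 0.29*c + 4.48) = -5.7*c^3 - 2.04*c^2 - 0.51*c - 5.34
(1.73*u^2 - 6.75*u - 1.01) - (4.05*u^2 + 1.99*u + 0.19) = -2.32*u^2 - 8.74*u - 1.2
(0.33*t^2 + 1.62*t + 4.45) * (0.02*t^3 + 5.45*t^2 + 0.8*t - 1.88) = 0.0066*t^5 + 1.8309*t^4 + 9.182*t^3 + 24.9281*t^2 + 0.514400000000001*t - 8.366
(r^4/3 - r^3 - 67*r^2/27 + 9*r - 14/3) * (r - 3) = r^5/3 - 2*r^4 + 14*r^3/27 + 148*r^2/9 - 95*r/3 + 14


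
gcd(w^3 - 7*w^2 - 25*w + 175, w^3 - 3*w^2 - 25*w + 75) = w^2 - 25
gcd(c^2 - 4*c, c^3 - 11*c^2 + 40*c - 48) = c - 4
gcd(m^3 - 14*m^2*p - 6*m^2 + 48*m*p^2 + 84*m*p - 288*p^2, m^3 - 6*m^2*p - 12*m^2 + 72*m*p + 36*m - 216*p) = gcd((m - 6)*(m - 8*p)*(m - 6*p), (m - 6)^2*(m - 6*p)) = -m^2 + 6*m*p + 6*m - 36*p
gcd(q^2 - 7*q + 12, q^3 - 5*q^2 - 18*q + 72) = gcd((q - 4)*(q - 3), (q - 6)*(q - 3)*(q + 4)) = q - 3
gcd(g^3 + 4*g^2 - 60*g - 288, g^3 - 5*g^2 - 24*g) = g - 8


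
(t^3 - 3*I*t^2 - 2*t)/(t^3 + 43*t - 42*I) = t*(t - 2*I)/(t^2 + I*t + 42)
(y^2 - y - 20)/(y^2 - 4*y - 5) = (y + 4)/(y + 1)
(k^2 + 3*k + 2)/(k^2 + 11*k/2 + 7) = 2*(k + 1)/(2*k + 7)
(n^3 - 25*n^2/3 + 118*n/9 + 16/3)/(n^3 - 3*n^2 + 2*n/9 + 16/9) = (3*n^2 - 17*n - 6)/(3*n^2 - n - 2)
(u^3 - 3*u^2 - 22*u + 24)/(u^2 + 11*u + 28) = (u^2 - 7*u + 6)/(u + 7)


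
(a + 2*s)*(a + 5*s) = a^2 + 7*a*s + 10*s^2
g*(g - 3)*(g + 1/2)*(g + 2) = g^4 - g^3/2 - 13*g^2/2 - 3*g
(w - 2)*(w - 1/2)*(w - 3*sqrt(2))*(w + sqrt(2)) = w^4 - 2*sqrt(2)*w^3 - 5*w^3/2 - 5*w^2 + 5*sqrt(2)*w^2 - 2*sqrt(2)*w + 15*w - 6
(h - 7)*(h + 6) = h^2 - h - 42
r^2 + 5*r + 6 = (r + 2)*(r + 3)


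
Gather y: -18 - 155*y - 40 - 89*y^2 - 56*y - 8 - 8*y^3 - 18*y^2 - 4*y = -8*y^3 - 107*y^2 - 215*y - 66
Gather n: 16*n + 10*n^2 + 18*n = 10*n^2 + 34*n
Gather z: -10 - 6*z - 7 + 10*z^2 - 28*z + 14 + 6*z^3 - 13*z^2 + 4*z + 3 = 6*z^3 - 3*z^2 - 30*z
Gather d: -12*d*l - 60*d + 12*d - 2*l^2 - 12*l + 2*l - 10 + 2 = d*(-12*l - 48) - 2*l^2 - 10*l - 8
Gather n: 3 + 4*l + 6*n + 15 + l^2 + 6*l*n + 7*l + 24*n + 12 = l^2 + 11*l + n*(6*l + 30) + 30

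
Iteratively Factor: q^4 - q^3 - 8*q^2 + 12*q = (q + 3)*(q^3 - 4*q^2 + 4*q) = q*(q + 3)*(q^2 - 4*q + 4) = q*(q - 2)*(q + 3)*(q - 2)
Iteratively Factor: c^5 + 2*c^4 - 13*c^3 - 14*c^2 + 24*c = (c)*(c^4 + 2*c^3 - 13*c^2 - 14*c + 24) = c*(c + 2)*(c^3 - 13*c + 12) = c*(c + 2)*(c + 4)*(c^2 - 4*c + 3) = c*(c - 1)*(c + 2)*(c + 4)*(c - 3)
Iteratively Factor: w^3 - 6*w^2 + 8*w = (w)*(w^2 - 6*w + 8) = w*(w - 4)*(w - 2)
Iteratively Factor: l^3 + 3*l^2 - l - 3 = (l + 3)*(l^2 - 1) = (l + 1)*(l + 3)*(l - 1)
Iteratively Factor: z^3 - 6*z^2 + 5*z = (z - 5)*(z^2 - z) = (z - 5)*(z - 1)*(z)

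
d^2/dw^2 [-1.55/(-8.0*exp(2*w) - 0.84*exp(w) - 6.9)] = (1.55*(16.0*exp(w) + 0.84)*(32.0*exp(w) + 1.68)*exp(w) - (49.6*exp(w) + 1.302)*(8.0*exp(2*w) + 0.84*exp(w) + 6.9))*exp(w)/(8.0*exp(2*w) + 0.84*exp(w) + 6.9)^3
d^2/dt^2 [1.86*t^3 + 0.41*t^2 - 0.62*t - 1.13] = 11.16*t + 0.82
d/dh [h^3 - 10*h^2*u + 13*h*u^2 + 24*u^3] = 3*h^2 - 20*h*u + 13*u^2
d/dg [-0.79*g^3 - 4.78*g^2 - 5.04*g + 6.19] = -2.37*g^2 - 9.56*g - 5.04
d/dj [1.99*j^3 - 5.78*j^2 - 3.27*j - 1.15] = 5.97*j^2 - 11.56*j - 3.27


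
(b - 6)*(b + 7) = b^2 + b - 42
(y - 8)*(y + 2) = y^2 - 6*y - 16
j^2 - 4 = (j - 2)*(j + 2)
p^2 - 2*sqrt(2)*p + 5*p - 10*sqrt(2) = (p + 5)*(p - 2*sqrt(2))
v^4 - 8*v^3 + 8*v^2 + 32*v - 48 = (v - 6)*(v - 2)^2*(v + 2)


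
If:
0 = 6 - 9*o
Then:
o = 2/3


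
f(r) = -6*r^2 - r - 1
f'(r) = -12*r - 1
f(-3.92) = -89.28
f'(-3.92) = 46.04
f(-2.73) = -42.99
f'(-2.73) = 31.76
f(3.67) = -85.48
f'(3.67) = -45.04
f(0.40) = -2.36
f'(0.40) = -5.80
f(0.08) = -1.12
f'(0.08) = -1.96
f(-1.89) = -20.54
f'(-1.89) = 21.68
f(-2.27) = -29.65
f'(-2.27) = 26.24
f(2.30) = -35.04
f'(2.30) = -28.60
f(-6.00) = -211.00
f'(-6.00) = 71.00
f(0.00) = -1.00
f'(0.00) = -1.00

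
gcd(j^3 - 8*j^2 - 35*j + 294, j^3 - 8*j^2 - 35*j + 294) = j^3 - 8*j^2 - 35*j + 294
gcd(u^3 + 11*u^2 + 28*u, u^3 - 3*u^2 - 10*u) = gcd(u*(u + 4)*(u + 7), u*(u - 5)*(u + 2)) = u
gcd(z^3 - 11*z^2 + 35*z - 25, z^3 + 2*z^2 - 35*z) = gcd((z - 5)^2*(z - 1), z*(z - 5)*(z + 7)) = z - 5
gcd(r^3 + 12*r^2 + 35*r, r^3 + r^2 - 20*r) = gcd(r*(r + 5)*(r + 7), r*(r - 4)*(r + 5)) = r^2 + 5*r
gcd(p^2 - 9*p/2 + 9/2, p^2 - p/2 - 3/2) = p - 3/2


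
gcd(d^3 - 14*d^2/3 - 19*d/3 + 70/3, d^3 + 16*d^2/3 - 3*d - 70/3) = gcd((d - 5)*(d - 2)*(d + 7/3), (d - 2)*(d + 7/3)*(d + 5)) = d^2 + d/3 - 14/3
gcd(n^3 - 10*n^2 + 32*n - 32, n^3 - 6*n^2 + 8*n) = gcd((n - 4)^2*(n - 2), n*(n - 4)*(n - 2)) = n^2 - 6*n + 8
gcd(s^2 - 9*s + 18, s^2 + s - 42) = s - 6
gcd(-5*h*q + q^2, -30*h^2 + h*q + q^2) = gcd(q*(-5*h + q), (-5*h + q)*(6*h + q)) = -5*h + q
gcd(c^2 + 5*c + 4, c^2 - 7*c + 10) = 1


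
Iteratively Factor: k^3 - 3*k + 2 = (k - 1)*(k^2 + k - 2) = (k - 1)^2*(k + 2)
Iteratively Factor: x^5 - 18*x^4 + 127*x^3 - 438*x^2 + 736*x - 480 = (x - 4)*(x^4 - 14*x^3 + 71*x^2 - 154*x + 120) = (x - 4)*(x - 3)*(x^3 - 11*x^2 + 38*x - 40) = (x - 4)*(x - 3)*(x - 2)*(x^2 - 9*x + 20) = (x - 4)^2*(x - 3)*(x - 2)*(x - 5)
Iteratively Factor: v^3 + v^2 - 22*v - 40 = (v - 5)*(v^2 + 6*v + 8) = (v - 5)*(v + 4)*(v + 2)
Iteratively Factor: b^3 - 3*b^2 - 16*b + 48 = (b + 4)*(b^2 - 7*b + 12) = (b - 3)*(b + 4)*(b - 4)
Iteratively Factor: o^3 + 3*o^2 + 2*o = (o)*(o^2 + 3*o + 2) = o*(o + 1)*(o + 2)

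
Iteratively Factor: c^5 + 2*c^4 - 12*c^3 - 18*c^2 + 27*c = (c - 1)*(c^4 + 3*c^3 - 9*c^2 - 27*c) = (c - 1)*(c + 3)*(c^3 - 9*c) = (c - 1)*(c + 3)^2*(c^2 - 3*c) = (c - 3)*(c - 1)*(c + 3)^2*(c)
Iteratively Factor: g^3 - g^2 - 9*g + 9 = (g - 3)*(g^2 + 2*g - 3) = (g - 3)*(g + 3)*(g - 1)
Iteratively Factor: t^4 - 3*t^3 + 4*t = (t - 2)*(t^3 - t^2 - 2*t) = (t - 2)^2*(t^2 + t) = t*(t - 2)^2*(t + 1)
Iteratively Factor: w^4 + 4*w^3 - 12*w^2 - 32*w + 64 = (w - 2)*(w^3 + 6*w^2 - 32) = (w - 2)^2*(w^2 + 8*w + 16) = (w - 2)^2*(w + 4)*(w + 4)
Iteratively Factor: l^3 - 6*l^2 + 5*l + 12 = (l - 4)*(l^2 - 2*l - 3) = (l - 4)*(l + 1)*(l - 3)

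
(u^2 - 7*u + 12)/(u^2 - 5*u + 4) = (u - 3)/(u - 1)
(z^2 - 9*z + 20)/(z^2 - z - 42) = (-z^2 + 9*z - 20)/(-z^2 + z + 42)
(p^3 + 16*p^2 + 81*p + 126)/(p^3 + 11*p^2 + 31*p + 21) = (p + 6)/(p + 1)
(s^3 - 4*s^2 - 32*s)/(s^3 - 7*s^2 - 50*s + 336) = s*(s + 4)/(s^2 + s - 42)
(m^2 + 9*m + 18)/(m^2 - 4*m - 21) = (m + 6)/(m - 7)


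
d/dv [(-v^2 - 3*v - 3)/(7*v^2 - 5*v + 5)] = 2*(13*v^2 + 16*v - 15)/(49*v^4 - 70*v^3 + 95*v^2 - 50*v + 25)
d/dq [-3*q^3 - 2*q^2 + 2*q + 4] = -9*q^2 - 4*q + 2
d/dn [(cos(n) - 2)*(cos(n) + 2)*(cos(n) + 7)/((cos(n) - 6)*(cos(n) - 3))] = (-cos(n)^4 + 18*cos(n)^3 + 5*cos(n)^2 - 308*cos(n) + 324)*sin(n)/((cos(n) - 6)^2*(cos(n) - 3)^2)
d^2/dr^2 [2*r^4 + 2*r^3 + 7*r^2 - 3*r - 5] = 24*r^2 + 12*r + 14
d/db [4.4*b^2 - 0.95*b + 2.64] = 8.8*b - 0.95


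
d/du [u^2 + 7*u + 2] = 2*u + 7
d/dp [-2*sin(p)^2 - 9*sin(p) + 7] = -(4*sin(p) + 9)*cos(p)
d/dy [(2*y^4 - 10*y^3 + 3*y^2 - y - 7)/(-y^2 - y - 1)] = 2*(-2*y^5 + 2*y^4 + 6*y^3 + 13*y^2 - 10*y - 3)/(y^4 + 2*y^3 + 3*y^2 + 2*y + 1)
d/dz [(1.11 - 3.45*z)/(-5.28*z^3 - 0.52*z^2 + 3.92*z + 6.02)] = (-36.432*z^3 + 15.7884*z^2 + 1.1544*z - 25.1202)/(27.8784*z^6 + 5.4912*z^5 - 41.1248*z^4 - 67.648*z^3 + 9.1056*z^2 + 47.1968*z + 36.2404)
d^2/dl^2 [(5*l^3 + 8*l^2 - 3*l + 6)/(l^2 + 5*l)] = 4*(41*l^3 + 9*l^2 + 45*l + 75)/(l^3*(l^3 + 15*l^2 + 75*l + 125))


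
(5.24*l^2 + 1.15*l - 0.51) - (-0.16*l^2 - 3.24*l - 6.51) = 5.4*l^2 + 4.39*l + 6.0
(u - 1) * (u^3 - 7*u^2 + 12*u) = u^4 - 8*u^3 + 19*u^2 - 12*u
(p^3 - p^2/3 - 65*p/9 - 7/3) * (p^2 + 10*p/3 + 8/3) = p^5 + 3*p^4 - 17*p^3/3 - 737*p^2/27 - 730*p/27 - 56/9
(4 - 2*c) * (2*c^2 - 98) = -4*c^3 + 8*c^2 + 196*c - 392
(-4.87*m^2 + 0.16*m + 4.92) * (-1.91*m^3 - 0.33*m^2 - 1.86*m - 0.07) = 9.3017*m^5 + 1.3015*m^4 - 0.391799999999998*m^3 - 1.5803*m^2 - 9.1624*m - 0.3444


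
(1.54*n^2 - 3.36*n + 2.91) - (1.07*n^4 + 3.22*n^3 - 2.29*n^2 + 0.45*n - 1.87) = -1.07*n^4 - 3.22*n^3 + 3.83*n^2 - 3.81*n + 4.78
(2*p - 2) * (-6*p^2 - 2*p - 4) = -12*p^3 + 8*p^2 - 4*p + 8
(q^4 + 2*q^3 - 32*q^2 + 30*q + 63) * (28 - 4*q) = -4*q^5 + 20*q^4 + 184*q^3 - 1016*q^2 + 588*q + 1764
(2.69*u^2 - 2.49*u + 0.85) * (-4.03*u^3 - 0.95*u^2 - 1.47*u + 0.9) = -10.8407*u^5 + 7.4792*u^4 - 5.0143*u^3 + 5.2738*u^2 - 3.4905*u + 0.765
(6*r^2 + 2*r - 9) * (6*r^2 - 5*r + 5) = 36*r^4 - 18*r^3 - 34*r^2 + 55*r - 45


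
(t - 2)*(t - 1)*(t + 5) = t^3 + 2*t^2 - 13*t + 10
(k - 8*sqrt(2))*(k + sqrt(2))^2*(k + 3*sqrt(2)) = k^4 - 3*sqrt(2)*k^3 - 66*k^2 - 106*sqrt(2)*k - 96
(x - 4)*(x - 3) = x^2 - 7*x + 12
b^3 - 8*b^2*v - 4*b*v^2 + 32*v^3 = (b - 8*v)*(b - 2*v)*(b + 2*v)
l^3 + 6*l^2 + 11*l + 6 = (l + 1)*(l + 2)*(l + 3)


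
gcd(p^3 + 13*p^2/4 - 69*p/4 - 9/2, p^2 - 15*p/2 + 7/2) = 1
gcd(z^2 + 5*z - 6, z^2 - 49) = 1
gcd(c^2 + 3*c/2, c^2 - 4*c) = c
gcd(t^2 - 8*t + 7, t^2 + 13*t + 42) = 1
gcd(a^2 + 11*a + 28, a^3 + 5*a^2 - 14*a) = a + 7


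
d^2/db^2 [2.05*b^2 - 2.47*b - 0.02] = 4.10000000000000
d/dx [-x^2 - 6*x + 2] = -2*x - 6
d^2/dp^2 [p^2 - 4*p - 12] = 2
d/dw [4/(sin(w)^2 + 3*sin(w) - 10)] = -4*(2*sin(w) + 3)*cos(w)/(sin(w)^2 + 3*sin(w) - 10)^2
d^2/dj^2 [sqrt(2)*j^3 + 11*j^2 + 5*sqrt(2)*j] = 6*sqrt(2)*j + 22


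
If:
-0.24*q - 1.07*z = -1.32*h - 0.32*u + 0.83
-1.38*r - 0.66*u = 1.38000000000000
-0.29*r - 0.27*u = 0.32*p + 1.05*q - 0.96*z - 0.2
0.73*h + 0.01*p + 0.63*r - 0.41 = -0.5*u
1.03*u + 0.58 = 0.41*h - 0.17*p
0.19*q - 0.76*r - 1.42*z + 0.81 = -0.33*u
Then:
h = 1.52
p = 3.50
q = 0.27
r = -0.74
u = -0.53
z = 0.88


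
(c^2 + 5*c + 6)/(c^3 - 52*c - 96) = (c + 3)/(c^2 - 2*c - 48)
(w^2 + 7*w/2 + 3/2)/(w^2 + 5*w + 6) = (w + 1/2)/(w + 2)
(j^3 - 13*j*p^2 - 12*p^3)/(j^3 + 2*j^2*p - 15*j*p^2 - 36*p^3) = (j + p)/(j + 3*p)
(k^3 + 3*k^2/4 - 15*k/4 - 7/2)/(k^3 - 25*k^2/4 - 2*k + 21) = (k + 1)/(k - 6)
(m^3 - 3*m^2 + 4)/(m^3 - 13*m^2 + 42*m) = (m^3 - 3*m^2 + 4)/(m*(m^2 - 13*m + 42))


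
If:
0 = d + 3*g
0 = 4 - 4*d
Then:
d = 1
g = -1/3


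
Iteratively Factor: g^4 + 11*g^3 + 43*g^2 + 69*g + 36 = (g + 3)*(g^3 + 8*g^2 + 19*g + 12) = (g + 3)*(g + 4)*(g^2 + 4*g + 3) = (g + 1)*(g + 3)*(g + 4)*(g + 3)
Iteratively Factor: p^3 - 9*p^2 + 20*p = (p)*(p^2 - 9*p + 20) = p*(p - 4)*(p - 5)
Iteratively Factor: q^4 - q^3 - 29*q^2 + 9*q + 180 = (q - 3)*(q^3 + 2*q^2 - 23*q - 60) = (q - 3)*(q + 4)*(q^2 - 2*q - 15) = (q - 3)*(q + 3)*(q + 4)*(q - 5)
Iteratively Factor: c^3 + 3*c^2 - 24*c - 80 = (c + 4)*(c^2 - c - 20) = (c + 4)^2*(c - 5)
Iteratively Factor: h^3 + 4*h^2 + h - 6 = (h + 3)*(h^2 + h - 2) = (h + 2)*(h + 3)*(h - 1)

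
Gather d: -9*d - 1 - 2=-9*d - 3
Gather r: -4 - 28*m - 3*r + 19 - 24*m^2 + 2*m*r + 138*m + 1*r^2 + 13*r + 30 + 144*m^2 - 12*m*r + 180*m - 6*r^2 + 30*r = 120*m^2 + 290*m - 5*r^2 + r*(40 - 10*m) + 45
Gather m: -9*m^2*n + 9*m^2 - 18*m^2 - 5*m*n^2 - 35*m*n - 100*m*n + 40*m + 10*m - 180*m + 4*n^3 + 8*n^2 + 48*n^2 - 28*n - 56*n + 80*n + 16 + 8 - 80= m^2*(-9*n - 9) + m*(-5*n^2 - 135*n - 130) + 4*n^3 + 56*n^2 - 4*n - 56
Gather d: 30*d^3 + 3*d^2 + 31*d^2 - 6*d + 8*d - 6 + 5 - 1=30*d^3 + 34*d^2 + 2*d - 2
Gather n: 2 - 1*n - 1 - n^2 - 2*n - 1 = -n^2 - 3*n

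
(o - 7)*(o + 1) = o^2 - 6*o - 7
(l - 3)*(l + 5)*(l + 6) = l^3 + 8*l^2 - 3*l - 90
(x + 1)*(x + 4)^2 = x^3 + 9*x^2 + 24*x + 16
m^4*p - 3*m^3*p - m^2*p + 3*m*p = m*(m - 3)*(m - 1)*(m*p + p)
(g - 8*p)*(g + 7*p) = g^2 - g*p - 56*p^2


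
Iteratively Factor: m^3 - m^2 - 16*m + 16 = (m - 4)*(m^2 + 3*m - 4) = (m - 4)*(m - 1)*(m + 4)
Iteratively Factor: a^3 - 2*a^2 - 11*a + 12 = (a - 4)*(a^2 + 2*a - 3) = (a - 4)*(a - 1)*(a + 3)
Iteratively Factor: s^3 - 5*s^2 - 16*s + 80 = (s - 5)*(s^2 - 16) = (s - 5)*(s + 4)*(s - 4)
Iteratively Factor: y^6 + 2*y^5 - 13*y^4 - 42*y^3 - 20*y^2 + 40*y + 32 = (y + 2)*(y^5 - 13*y^3 - 16*y^2 + 12*y + 16) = (y - 4)*(y + 2)*(y^4 + 4*y^3 + 3*y^2 - 4*y - 4) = (y - 4)*(y - 1)*(y + 2)*(y^3 + 5*y^2 + 8*y + 4) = (y - 4)*(y - 1)*(y + 2)^2*(y^2 + 3*y + 2) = (y - 4)*(y - 1)*(y + 2)^3*(y + 1)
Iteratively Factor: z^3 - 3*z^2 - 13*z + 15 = (z + 3)*(z^2 - 6*z + 5) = (z - 1)*(z + 3)*(z - 5)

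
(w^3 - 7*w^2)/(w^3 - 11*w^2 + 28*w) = w/(w - 4)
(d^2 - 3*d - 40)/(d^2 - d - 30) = (d - 8)/(d - 6)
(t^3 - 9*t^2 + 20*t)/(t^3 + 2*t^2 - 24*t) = (t - 5)/(t + 6)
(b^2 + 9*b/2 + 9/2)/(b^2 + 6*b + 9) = (b + 3/2)/(b + 3)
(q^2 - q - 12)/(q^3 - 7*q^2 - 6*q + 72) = 1/(q - 6)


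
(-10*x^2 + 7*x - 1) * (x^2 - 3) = -10*x^4 + 7*x^3 + 29*x^2 - 21*x + 3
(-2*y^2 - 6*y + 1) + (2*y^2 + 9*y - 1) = 3*y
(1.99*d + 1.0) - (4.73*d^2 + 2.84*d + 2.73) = -4.73*d^2 - 0.85*d - 1.73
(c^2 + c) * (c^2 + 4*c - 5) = c^4 + 5*c^3 - c^2 - 5*c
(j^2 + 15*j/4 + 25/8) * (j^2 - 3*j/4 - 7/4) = j^4 + 3*j^3 - 23*j^2/16 - 285*j/32 - 175/32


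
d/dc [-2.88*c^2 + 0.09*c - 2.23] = 0.09 - 5.76*c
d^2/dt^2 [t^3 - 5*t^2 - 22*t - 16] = 6*t - 10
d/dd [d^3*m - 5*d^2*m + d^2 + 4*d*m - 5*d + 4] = 3*d^2*m - 10*d*m + 2*d + 4*m - 5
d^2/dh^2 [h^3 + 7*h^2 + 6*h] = 6*h + 14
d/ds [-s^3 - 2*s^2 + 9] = s*(-3*s - 4)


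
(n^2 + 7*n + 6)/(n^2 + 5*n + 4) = (n + 6)/(n + 4)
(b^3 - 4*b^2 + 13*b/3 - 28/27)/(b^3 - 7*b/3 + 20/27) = (3*b - 7)/(3*b + 5)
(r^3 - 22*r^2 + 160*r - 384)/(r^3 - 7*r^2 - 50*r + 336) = (r - 8)/(r + 7)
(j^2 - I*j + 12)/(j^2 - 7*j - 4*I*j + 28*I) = (j + 3*I)/(j - 7)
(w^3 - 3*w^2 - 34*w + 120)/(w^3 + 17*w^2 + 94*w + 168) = (w^2 - 9*w + 20)/(w^2 + 11*w + 28)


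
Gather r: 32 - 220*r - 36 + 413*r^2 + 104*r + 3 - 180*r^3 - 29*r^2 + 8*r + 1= -180*r^3 + 384*r^2 - 108*r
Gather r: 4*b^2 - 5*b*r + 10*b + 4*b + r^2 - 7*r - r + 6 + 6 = 4*b^2 + 14*b + r^2 + r*(-5*b - 8) + 12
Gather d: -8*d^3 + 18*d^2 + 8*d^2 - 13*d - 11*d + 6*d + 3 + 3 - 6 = -8*d^3 + 26*d^2 - 18*d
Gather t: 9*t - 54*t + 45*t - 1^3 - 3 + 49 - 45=0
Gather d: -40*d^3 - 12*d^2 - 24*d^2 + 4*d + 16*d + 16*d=-40*d^3 - 36*d^2 + 36*d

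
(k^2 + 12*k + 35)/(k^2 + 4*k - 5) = (k + 7)/(k - 1)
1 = 1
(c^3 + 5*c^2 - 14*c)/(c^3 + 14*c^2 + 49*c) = (c - 2)/(c + 7)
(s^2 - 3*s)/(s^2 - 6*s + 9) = s/(s - 3)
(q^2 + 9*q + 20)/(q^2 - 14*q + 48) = (q^2 + 9*q + 20)/(q^2 - 14*q + 48)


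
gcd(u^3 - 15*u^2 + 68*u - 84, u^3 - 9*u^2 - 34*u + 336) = u - 7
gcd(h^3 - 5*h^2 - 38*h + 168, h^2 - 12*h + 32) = h - 4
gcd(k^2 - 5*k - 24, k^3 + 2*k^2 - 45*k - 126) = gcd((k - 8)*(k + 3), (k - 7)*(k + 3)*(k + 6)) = k + 3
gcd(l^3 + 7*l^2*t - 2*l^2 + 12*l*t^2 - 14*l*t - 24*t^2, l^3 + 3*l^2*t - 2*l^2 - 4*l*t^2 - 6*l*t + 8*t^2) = l^2 + 4*l*t - 2*l - 8*t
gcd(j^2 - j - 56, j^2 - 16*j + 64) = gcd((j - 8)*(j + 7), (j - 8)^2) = j - 8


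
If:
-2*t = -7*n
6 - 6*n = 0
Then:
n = 1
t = 7/2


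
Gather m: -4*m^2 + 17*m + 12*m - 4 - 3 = -4*m^2 + 29*m - 7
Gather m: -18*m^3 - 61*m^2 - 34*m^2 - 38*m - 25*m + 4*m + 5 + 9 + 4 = -18*m^3 - 95*m^2 - 59*m + 18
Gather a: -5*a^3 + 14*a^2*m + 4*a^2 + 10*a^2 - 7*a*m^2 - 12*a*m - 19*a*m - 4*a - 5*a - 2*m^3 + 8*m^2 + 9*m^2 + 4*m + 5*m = -5*a^3 + a^2*(14*m + 14) + a*(-7*m^2 - 31*m - 9) - 2*m^3 + 17*m^2 + 9*m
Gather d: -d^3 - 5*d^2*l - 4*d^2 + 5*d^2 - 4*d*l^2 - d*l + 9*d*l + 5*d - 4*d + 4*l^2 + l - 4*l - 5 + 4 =-d^3 + d^2*(1 - 5*l) + d*(-4*l^2 + 8*l + 1) + 4*l^2 - 3*l - 1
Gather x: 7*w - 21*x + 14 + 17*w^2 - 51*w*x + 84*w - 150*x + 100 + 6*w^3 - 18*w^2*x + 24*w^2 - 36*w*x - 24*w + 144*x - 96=6*w^3 + 41*w^2 + 67*w + x*(-18*w^2 - 87*w - 27) + 18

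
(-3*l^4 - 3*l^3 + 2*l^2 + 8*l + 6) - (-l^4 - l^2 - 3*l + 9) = -2*l^4 - 3*l^3 + 3*l^2 + 11*l - 3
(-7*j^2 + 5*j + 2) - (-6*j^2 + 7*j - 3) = -j^2 - 2*j + 5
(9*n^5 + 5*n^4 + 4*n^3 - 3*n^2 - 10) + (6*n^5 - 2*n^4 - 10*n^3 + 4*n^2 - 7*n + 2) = 15*n^5 + 3*n^4 - 6*n^3 + n^2 - 7*n - 8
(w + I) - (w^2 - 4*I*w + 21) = -w^2 + w + 4*I*w - 21 + I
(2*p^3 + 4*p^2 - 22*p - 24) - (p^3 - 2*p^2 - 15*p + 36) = p^3 + 6*p^2 - 7*p - 60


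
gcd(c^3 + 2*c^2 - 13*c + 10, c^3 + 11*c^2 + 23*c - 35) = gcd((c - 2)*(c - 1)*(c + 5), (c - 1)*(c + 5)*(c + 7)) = c^2 + 4*c - 5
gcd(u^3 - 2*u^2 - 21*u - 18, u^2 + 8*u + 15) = u + 3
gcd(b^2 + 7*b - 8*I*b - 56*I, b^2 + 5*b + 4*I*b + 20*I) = 1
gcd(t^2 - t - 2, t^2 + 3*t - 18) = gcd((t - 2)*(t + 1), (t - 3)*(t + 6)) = 1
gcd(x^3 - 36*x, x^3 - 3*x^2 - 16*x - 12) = x - 6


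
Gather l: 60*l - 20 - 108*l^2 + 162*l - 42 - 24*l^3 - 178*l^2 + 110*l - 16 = -24*l^3 - 286*l^2 + 332*l - 78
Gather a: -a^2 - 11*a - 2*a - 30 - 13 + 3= -a^2 - 13*a - 40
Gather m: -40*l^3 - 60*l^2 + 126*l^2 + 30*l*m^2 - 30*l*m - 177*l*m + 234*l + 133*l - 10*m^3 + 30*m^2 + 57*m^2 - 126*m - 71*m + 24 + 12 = -40*l^3 + 66*l^2 + 367*l - 10*m^3 + m^2*(30*l + 87) + m*(-207*l - 197) + 36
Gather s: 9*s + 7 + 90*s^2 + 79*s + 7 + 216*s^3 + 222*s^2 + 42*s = 216*s^3 + 312*s^2 + 130*s + 14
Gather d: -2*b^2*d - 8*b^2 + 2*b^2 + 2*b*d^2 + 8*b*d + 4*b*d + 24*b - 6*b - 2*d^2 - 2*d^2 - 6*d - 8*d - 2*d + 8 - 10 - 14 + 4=-6*b^2 + 18*b + d^2*(2*b - 4) + d*(-2*b^2 + 12*b - 16) - 12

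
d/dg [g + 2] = 1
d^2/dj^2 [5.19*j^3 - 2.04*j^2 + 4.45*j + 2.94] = 31.14*j - 4.08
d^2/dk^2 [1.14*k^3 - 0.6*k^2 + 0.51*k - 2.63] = 6.84*k - 1.2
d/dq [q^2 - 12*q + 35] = 2*q - 12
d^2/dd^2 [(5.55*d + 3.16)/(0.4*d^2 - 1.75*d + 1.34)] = ((16.897 - 13.32*d)*(0.4*d^2 - 1.75*d + 1.34) + (0.8*d - 1.75)*(1.6*d - 3.5)*(5.55*d + 3.16))/(0.4*d^2 - 1.75*d + 1.34)^3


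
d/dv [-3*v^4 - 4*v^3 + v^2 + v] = -12*v^3 - 12*v^2 + 2*v + 1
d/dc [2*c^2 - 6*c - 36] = 4*c - 6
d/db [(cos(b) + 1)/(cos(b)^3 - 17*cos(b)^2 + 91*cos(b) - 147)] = 2*(cos(b)^2 - 17)*sin(b)/((cos(b) - 7)^3*(cos(b) - 3)^2)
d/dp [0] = 0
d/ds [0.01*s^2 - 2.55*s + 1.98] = 0.02*s - 2.55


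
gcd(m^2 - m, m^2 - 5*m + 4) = m - 1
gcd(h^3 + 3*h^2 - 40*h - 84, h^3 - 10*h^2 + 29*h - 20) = 1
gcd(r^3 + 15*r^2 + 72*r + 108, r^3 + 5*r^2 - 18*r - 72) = r^2 + 9*r + 18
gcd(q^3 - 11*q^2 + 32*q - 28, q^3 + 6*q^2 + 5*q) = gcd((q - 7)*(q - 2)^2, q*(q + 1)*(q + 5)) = 1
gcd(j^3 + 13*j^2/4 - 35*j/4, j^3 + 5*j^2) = j^2 + 5*j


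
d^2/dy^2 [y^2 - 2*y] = 2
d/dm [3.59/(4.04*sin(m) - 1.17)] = -14.5036*cos(m)/(4.04*sin(m) - 1.17)^2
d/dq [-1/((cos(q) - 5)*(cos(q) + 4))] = (sin(q) - sin(2*q))/((cos(q) - 5)^2*(cos(q) + 4)^2)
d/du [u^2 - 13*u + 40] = 2*u - 13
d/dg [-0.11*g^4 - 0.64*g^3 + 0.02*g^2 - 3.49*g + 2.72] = -0.44*g^3 - 1.92*g^2 + 0.04*g - 3.49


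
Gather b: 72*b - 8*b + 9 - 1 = 64*b + 8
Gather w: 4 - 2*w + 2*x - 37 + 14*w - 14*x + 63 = 12*w - 12*x + 30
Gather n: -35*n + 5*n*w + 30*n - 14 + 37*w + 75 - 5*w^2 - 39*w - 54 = n*(5*w - 5) - 5*w^2 - 2*w + 7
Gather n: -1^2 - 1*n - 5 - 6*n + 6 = -7*n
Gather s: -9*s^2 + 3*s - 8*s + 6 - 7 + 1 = -9*s^2 - 5*s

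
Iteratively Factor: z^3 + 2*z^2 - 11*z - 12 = (z + 1)*(z^2 + z - 12) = (z - 3)*(z + 1)*(z + 4)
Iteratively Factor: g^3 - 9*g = (g - 3)*(g^2 + 3*g) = g*(g - 3)*(g + 3)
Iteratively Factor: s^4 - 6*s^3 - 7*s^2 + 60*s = (s - 5)*(s^3 - s^2 - 12*s) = (s - 5)*(s + 3)*(s^2 - 4*s) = s*(s - 5)*(s + 3)*(s - 4)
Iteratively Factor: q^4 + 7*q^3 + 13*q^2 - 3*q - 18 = (q + 2)*(q^3 + 5*q^2 + 3*q - 9) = (q + 2)*(q + 3)*(q^2 + 2*q - 3) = (q + 2)*(q + 3)^2*(q - 1)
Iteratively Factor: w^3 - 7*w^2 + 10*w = (w - 5)*(w^2 - 2*w) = (w - 5)*(w - 2)*(w)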